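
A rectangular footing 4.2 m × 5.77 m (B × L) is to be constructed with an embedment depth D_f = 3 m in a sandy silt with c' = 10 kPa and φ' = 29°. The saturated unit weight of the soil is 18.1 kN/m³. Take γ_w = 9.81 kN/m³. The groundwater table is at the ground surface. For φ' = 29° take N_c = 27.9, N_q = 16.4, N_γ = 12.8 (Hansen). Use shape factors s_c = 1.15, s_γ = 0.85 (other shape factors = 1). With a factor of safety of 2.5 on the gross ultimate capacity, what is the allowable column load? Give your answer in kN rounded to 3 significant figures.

With the water table at the surface the whole profile is submerged: γ' = 18.1 − 9.81 = 8.29 kN/m³, so q = γ'·D_f = 24.87 kPa; the same γ' applies in the ½γBN_γ term.
q_ult = c·N_c·s_c + q·N_q + 0.5·γ·B·N_γ·s_γ
     = 10 × 27.9 × 1.15 + 24.87 × 16.4 + 0.5 × 8.29 × 4.2 × 12.8 × 0.85
     = 320.85 + 407.87 + 189.41 = 918.13 kPa.
Gross allowable pressure q_all = 918.13 / 2.5 = 367.25 kPa.
Footing area = 24.234 m², so allowable column load = 367.25 × 24.234 = 8900 kN.

P_all ≈ 8900 kN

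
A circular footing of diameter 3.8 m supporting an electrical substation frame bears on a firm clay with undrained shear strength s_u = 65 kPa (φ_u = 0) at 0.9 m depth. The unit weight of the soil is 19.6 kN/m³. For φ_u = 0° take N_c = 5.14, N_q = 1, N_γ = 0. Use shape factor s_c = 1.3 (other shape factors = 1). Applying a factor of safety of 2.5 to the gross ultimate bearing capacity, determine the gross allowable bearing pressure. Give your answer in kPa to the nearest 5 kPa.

Overburden at base level: q = 19.6 × 0.9 = 17.64 kPa.
Cohesion term c·N_c·s_c = 65 × 5.14 × 1.3 = 434.33 kPa; surcharge term q·N_q = 17.64 × 1 = 17.64 kPa.
q_ult = 434.33 + 17.64 = 451.97 kPa.
q_all = q_ult / FS = 451.97 / 2.5 = 180.79 kPa.

q_all ≈ 180 kPa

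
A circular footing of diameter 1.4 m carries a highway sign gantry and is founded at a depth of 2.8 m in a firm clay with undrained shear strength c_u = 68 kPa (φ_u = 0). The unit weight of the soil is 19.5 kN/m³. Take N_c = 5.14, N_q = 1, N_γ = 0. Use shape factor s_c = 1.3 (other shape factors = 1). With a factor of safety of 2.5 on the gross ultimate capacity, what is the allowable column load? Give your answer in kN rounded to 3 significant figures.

P_all ≈ 313 kN

q = γ·D_f = 19.5 × 2.8 = 54.6 kPa.
c·N_c·s_c = 68 × 5.14 × 1.3 = 454.38 kPa
q·N_q = 54.6 × 1 = 54.6 kPa
q_ult = 454.38 + 54.6 = 508.98 kPa.
Gross allowable pressure q_all = 508.98 / 2.5 = 203.59 kPa.
Footing area = 1.5394 m², so allowable column load = 203.59 × 1.5394 = 313.41 kN.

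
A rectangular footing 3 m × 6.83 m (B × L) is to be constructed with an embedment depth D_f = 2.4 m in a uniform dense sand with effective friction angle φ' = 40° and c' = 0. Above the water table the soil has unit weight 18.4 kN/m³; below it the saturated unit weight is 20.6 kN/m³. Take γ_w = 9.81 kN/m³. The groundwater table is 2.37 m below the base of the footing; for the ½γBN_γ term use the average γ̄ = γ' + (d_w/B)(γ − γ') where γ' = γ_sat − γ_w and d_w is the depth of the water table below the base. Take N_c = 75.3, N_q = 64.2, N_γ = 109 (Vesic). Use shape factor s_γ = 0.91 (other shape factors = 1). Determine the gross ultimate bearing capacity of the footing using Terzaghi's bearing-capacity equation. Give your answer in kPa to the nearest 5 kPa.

q_ult ≈ 5335 kPa

Overburden at base level: q = 18.4 × 2.4 = 44.16 kPa.
The water table is 2.37 m below the base (< B = 3 m), so the ½γBN_γ term uses γ̄ = γ' + (d_w/B)(γ − γ') = 10.79 + (2.37/3)(18.4 − 10.79) = 16.802 kN/m³.
Surcharge term q·N_q = 44.16 × 64.2 = 2835.1 kPa; self-weight term 0.5·γ·B·N_γ·s_γ = 0.5 × 16.802 × 3 × 109 × 0.91 = 2499.9 kPa.
q_ult = 2835.1 + 2499.9 = 5334.9 kPa.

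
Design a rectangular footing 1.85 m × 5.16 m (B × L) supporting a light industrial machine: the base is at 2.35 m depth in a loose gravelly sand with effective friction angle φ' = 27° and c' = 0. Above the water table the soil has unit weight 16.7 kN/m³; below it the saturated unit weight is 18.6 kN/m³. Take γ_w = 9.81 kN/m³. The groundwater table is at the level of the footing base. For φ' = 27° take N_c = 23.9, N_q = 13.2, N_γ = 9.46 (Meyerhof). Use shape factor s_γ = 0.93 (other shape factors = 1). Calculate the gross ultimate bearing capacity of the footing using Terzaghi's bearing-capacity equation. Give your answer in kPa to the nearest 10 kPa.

q_ult ≈ 590 kPa

Overburden at base level: q = 16.7 × 2.35 = 39.245 kPa.
Below the base the soil is submerged, so the ½γBN_γ term uses γ' = 18.6 − 9.81 = 8.79 kN/m³.
Surcharge term q·N_q = 39.245 × 13.2 = 518.03 kPa; self-weight term 0.5·γ·B·N_γ·s_γ = 0.5 × 8.79 × 1.85 × 9.46 × 0.93 = 71.533 kPa.
q_ult = 518.03 + 71.533 = 589.57 kPa.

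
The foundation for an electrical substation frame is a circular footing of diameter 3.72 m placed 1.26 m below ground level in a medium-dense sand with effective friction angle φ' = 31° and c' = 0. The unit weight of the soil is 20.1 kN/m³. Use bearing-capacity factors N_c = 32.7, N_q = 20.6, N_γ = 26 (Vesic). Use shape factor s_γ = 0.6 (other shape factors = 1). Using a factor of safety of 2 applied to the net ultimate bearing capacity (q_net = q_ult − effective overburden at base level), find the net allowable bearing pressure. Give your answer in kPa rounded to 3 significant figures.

q = γ·D_f = 20.1 × 1.26 = 25.326 kPa.
q·N_q = 25.326 × 20.6 = 521.72 kPa
0.5·γ·B·N_γ·s_γ = 0.5 × 20.1 × 3.72 × 26 × 0.6 = 583.22 kPa
q_ult = 521.72 + 583.22 = 1104.9 kPa.
Net ultimate: q_net = 1104.9 − 25.326 = 1079.6 kPa.
q_all(net) = 1079.6 / 2 = 539.81 kPa.

q_all(net) ≈ 540 kPa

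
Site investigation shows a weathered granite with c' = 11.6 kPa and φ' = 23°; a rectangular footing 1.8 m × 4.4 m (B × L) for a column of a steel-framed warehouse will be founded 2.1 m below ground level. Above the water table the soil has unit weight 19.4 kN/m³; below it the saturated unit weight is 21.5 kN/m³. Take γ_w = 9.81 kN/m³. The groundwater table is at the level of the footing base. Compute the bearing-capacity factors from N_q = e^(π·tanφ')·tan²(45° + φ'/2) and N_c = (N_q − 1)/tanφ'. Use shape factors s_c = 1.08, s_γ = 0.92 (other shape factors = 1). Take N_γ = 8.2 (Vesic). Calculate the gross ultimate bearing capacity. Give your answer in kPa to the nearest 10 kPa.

q_ult ≈ 660 kPa

tan23° = 0.4245, so N_q = e^(π×0.4245)·tan²(56.5°) = 3.794 × 2.283 = 8.66.
N_c = (8.66 − 1)/tan23° = 18.05.
Effective surcharge at the founding depth q = γ·D_f = 19.4 × 2.1 = 40.74 kPa.
The water table coincides with the base, so in the self-weight term γ → γ' = 11.69 kN/m³.
q_ult = c·N_c·s_c + q·N_q + 0.5·γ·B·N_γ·s_γ
     = 11.6 × 18.049 × 1.08 + 40.74 × 8.6612 + 0.5 × 11.69 × 1.8 × 8.2 × 0.92
     = 226.11 + 352.86 + 79.37 = 658.34 kPa.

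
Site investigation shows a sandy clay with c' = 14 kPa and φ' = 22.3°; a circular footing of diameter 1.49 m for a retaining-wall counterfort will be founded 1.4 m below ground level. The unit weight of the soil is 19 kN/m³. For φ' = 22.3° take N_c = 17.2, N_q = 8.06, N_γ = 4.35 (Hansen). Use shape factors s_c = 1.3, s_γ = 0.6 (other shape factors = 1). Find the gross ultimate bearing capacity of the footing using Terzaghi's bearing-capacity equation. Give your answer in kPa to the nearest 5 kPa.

q = γ·D_f = 19 × 1.4 = 26.6 kPa.
c·N_c·s_c = 14 × 17.2 × 1.3 = 313.04 kPa
q·N_q = 26.6 × 8.06 = 214.4 kPa
0.5·γ·B·N_γ·s_γ = 0.5 × 19 × 1.49 × 4.35 × 0.6 = 36.945 kPa
q_ult = 313.04 + 214.4 + 36.945 = 564.38 kPa.

q_ult ≈ 565 kPa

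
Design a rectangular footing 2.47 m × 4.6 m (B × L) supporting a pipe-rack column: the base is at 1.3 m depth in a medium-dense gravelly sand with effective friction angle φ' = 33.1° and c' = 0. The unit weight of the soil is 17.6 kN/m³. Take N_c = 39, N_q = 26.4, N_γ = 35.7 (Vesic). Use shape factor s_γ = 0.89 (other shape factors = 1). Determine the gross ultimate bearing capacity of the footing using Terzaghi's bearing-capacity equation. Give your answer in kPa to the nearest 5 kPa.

q = γ·D_f = 17.6 × 1.3 = 22.88 kPa.
q·N_q = 22.88 × 26.4 = 604.03 kPa
0.5·γ·B·N_γ·s_γ = 0.5 × 17.6 × 2.47 × 35.7 × 0.89 = 690.62 kPa
q_ult = 604.03 + 690.62 = 1294.6 kPa.

q_ult ≈ 1295 kPa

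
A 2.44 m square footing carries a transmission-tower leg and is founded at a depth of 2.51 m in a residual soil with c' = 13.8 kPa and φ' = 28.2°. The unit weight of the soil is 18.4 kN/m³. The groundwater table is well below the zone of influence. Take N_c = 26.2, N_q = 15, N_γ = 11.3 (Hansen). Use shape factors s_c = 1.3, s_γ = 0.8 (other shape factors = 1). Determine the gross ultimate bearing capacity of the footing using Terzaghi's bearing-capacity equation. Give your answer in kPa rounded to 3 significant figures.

q = γ·D_f = 18.4 × 2.51 = 46.184 kPa.
c·N_c·s_c = 13.8 × 26.2 × 1.3 = 470.03 kPa
q·N_q = 46.184 × 15 = 692.76 kPa
0.5·γ·B·N_γ·s_γ = 0.5 × 18.4 × 2.44 × 11.3 × 0.8 = 202.93 kPa
q_ult = 470.03 + 692.76 + 202.93 = 1365.7 kPa.

q_ult ≈ 1370 kPa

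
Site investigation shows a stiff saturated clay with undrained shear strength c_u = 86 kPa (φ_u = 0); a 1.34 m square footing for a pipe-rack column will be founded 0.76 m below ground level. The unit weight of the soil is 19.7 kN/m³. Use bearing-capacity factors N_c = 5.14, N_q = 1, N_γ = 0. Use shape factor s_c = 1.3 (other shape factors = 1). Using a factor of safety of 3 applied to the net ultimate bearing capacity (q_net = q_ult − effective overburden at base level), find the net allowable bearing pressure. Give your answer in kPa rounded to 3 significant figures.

Effective surcharge at the founding depth q = γ·D_f = 19.7 × 0.76 = 14.972 kPa.
q_ult = c·N_c·s_c + q·N_q
     = 86 × 5.14 × 1.3 + 14.972 × 1
     = 574.65 + 14.972 = 589.62 kPa.
Net ultimate: q_net = 589.62 − 14.972 = 574.65 kPa.
q_all(net) = 574.65 / 3 = 191.55 kPa.

q_all(net) ≈ 192 kPa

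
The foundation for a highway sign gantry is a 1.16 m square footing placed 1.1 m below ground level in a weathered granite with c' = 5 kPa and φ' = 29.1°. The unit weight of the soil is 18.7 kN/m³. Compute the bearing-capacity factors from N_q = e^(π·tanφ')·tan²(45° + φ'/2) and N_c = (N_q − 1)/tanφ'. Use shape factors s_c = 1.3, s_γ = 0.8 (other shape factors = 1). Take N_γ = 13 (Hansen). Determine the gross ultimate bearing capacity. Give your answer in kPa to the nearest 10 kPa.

tan29.1° = 0.5566, so N_q = e^(π×0.5566)·tan²(59.55°) = 5.746 × 2.894 = 16.63.
N_c = (16.63 − 1)/tan29.1° = 28.08.
Overburden at base level: q = 18.7 × 1.1 = 20.57 kPa.
Cohesion term c·N_c·s_c = 5 × 28.078 × 1.3 = 182.51 kPa; surcharge term q·N_q = 20.57 × 16.628 = 342.04 kPa; self-weight term 0.5·γ·B·N_γ·s_γ = 0.5 × 18.7 × 1.16 × 13 × 0.8 = 112.8 kPa.
q_ult = 182.51 + 342.04 + 112.8 = 637.34 kPa.

q_ult ≈ 640 kPa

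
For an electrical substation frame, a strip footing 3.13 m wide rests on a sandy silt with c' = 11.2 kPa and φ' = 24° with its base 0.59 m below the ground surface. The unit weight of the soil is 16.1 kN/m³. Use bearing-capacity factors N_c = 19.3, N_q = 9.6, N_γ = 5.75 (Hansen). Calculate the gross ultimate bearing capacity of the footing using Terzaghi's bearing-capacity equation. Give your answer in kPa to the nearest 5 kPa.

q_ult ≈ 450 kPa

Effective surcharge at the founding depth q = γ·D_f = 16.1 × 0.59 = 9.499 kPa.
q_ult = c·N_c + q·N_q + 0.5·γ·B·N_γ
     = 11.2 × 19.3 + 9.499 × 9.6 + 0.5 × 16.1 × 3.13 × 5.75
     = 216.16 + 91.19 + 144.88 = 452.23 kPa.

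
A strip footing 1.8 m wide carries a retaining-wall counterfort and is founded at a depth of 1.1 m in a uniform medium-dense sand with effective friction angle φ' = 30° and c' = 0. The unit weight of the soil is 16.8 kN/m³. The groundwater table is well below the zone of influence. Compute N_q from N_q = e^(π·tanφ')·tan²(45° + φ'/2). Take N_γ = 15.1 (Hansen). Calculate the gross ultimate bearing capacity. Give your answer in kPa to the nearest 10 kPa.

q_ult ≈ 570 kPa

tan30° = 0.5774, so N_q = e^(π×0.5774)·tan²(60°) = 6.134 × 3.0 = 18.4.
Effective surcharge at the founding depth q = γ·D_f = 16.8 × 1.1 = 18.48 kPa.
q_ult = q·N_q + 0.5·γ·B·N_γ
     = 18.48 × 18.401 + 0.5 × 16.8 × 1.8 × 15.1
     = 340.05 + 228.31 = 568.36 kPa.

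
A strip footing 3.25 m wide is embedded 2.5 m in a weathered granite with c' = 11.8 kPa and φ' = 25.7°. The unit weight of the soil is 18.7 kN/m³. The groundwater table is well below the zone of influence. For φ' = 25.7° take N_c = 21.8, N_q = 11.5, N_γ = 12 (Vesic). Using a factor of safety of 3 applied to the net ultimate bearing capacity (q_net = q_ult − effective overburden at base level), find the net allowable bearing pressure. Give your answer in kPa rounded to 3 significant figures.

q_all(net) ≈ 371 kPa

Overburden at base level: q = 18.7 × 2.5 = 46.75 kPa.
Cohesion term c·N_c = 11.8 × 21.8 = 257.24 kPa; surcharge term q·N_q = 46.75 × 11.5 = 537.62 kPa; self-weight term 0.5·γ·B·N_γ = 0.5 × 18.7 × 3.25 × 12 = 364.65 kPa.
q_ult = 257.24 + 537.62 + 364.65 = 1159.5 kPa.
Net ultimate: q_net = 1159.5 − 46.75 = 1112.8 kPa.
q_all(net) = 1112.8 / 3 = 370.92 kPa.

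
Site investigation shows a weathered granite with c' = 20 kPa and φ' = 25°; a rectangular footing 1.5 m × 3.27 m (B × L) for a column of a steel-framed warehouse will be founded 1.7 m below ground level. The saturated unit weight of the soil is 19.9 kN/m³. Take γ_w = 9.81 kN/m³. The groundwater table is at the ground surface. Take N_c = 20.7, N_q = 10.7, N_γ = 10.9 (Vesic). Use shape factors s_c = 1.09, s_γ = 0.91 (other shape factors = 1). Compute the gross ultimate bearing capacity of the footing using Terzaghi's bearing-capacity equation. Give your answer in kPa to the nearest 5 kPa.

γ' = 19.9 − 9.81 = 10.09 kN/m³ (submerged throughout). q = 10.09 × 1.7 = 17.153 kPa; the same γ' applies in the ½γBN_γ term.
c·N_c·s_c = 20 × 20.7 × 1.09 = 451.26 kPa
q·N_q = 17.153 × 10.7 = 183.54 kPa
0.5·γ·B·N_γ·s_γ = 0.5 × 10.09 × 1.5 × 10.9 × 0.91 = 75.062 kPa
q_ult = 451.26 + 183.54 + 75.062 = 709.86 kPa.

q_ult ≈ 710 kPa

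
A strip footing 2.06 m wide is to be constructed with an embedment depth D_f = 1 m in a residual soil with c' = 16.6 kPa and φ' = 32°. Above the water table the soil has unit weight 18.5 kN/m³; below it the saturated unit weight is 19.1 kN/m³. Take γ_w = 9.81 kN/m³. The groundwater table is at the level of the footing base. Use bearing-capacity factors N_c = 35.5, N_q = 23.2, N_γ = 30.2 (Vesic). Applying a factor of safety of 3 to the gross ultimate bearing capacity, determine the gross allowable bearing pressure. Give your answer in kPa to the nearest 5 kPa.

Effective surcharge at the founding depth q = γ·D_f = 18.5 × 1 = 18.5 kPa.
The water table coincides with the base, so in the self-weight term γ → γ' = 9.29 kN/m³.
q_ult = c·N_c + q·N_q + 0.5·γ·B·N_γ
     = 16.6 × 35.5 + 18.5 × 23.2 + 0.5 × 9.29 × 2.06 × 30.2
     = 589.3 + 429.2 + 288.97 = 1307.5 kPa.
q_all = q_ult / FS = 1307.5 / 3 = 435.82 kPa.

q_all ≈ 435 kPa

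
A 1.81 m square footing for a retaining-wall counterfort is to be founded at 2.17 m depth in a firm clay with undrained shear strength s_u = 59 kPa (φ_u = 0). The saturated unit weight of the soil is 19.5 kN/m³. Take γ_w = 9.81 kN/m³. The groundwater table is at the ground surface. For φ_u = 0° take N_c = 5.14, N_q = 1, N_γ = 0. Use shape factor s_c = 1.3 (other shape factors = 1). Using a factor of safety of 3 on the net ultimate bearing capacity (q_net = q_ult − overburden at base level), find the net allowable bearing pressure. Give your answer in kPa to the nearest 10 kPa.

q_all(net) ≈ 130 kPa

Water table at ground surface, so effective unit weight γ' = 19.5 − 9.81 = 9.69 kN/m³ is used throughout; overburden q = 9.69 × 2.17 = 21.027 kPa.
Cohesion term c·N_c·s_c = 59 × 5.14 × 1.3 = 394.24 kPa; surcharge term q·N_q = 21.027 × 1 = 21.027 kPa.
q_ult = 394.24 + 21.027 = 415.27 kPa.
q_net = 415.27 − 21.027 = 394.24 kPa.
q_all(net) = 394.24 / 3 = 131.41 kPa.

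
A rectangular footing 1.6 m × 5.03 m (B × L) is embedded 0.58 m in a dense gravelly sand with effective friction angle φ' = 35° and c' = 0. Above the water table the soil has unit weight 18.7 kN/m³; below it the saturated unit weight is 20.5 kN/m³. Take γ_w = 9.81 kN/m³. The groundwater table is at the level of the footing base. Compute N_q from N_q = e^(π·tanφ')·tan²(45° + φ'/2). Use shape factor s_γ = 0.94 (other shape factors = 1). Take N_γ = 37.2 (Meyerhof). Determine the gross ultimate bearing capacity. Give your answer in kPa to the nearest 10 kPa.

tan35° = 0.7002, so N_q = e^(π×0.7002)·tan²(62.5°) = 9.023 × 3.69 = 33.3.
q = γ·D_f = 18.7 × 0.58 = 10.846 kPa.
For the ½γBN_γ term take γ' = 20.5 − 9.81 = 10.69 kN/m³ (soil below base is submerged).
q·N_q = 10.846 × 33.296 = 361.13 kPa
0.5·γ·B·N_γ·s_γ = 0.5 × 10.69 × 1.6 × 37.2 × 0.94 = 299.05 kPa
q_ult = 361.13 + 299.05 = 660.18 kPa.

q_ult ≈ 660 kPa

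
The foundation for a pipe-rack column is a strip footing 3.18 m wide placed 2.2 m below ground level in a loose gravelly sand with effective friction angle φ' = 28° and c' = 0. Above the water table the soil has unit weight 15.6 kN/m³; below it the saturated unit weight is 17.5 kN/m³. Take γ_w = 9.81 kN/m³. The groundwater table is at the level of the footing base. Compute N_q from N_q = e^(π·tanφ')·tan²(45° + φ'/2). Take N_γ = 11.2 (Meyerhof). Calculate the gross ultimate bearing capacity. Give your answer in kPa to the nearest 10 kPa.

tan28° = 0.5317, so N_q = e^(π×0.5317)·tan²(59°) = 5.314 × 2.77 = 14.72.
q = γ·D_f = 15.6 × 2.2 = 34.32 kPa.
For the ½γBN_γ term take γ' = 17.5 − 9.81 = 7.69 kN/m³ (soil below base is submerged).
q·N_q = 34.32 × 14.72 = 505.19 kPa
0.5·γ·B·N_γ = 0.5 × 7.69 × 3.18 × 11.2 = 136.94 kPa
q_ult = 505.19 + 136.94 = 642.13 kPa.

q_ult ≈ 640 kPa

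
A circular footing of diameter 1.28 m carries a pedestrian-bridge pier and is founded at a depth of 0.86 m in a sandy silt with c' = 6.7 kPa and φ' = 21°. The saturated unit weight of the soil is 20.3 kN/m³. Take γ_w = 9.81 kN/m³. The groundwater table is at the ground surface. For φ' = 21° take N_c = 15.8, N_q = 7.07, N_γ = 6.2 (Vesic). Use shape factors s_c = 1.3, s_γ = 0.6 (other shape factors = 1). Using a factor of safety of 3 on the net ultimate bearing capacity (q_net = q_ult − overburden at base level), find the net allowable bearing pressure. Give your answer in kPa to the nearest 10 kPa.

γ' = 20.3 − 9.81 = 10.49 kN/m³ (submerged throughout). q = 10.49 × 0.86 = 9.0214 kPa; the same γ' applies in the ½γBN_γ term.
c·N_c·s_c = 6.7 × 15.8 × 1.3 = 137.62 kPa
q·N_q = 9.0214 × 7.07 = 63.781 kPa
0.5·γ·B·N_γ·s_γ = 0.5 × 10.49 × 1.28 × 6.2 × 0.6 = 24.975 kPa
q_ult = 137.62 + 63.781 + 24.975 = 226.37 kPa.
q_net = 226.37 − 9.0214 = 217.35 kPa.
q_all(net) = 217.35 / 3 = 72.451 kPa.

q_all(net) ≈ 70 kPa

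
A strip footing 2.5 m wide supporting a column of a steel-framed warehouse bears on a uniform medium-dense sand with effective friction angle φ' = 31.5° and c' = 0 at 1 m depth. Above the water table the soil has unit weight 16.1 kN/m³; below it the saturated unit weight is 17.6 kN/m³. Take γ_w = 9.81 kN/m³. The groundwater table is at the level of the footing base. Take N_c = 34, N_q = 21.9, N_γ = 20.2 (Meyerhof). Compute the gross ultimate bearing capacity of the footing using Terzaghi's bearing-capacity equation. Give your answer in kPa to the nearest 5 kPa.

q_ult ≈ 550 kPa

Overburden at base level: q = 16.1 × 1 = 16.1 kPa.
Below the base the soil is submerged, so the ½γBN_γ term uses γ' = 17.6 − 9.81 = 7.79 kN/m³.
Surcharge term q·N_q = 16.1 × 21.9 = 352.59 kPa; self-weight term 0.5·γ·B·N_γ = 0.5 × 7.79 × 2.5 × 20.2 = 196.7 kPa.
q_ult = 352.59 + 196.7 = 549.29 kPa.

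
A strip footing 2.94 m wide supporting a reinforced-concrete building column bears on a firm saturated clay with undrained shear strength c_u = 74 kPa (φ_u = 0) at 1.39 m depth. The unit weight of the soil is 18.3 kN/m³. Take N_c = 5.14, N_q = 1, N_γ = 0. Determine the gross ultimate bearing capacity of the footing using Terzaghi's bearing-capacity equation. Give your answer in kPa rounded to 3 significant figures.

q_ult ≈ 406 kPa

Effective surcharge at the founding depth q = γ·D_f = 18.3 × 1.39 = 25.437 kPa.
q_ult = c·N_c + q·N_q
     = 74 × 5.14 + 25.437 × 1
     = 380.36 + 25.437 = 405.8 kPa.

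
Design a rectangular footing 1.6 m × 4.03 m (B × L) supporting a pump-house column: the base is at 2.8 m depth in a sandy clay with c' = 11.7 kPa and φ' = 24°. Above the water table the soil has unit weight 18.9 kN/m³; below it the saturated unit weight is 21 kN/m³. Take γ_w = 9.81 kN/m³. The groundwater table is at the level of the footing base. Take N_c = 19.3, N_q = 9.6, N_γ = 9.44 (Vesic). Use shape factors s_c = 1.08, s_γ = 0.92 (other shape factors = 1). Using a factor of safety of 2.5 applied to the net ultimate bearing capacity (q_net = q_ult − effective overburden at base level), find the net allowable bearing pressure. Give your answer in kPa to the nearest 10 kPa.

Overburden at base level: q = 18.9 × 2.8 = 52.92 kPa.
Below the base the soil is submerged, so the ½γBN_γ term uses γ' = 21 − 9.81 = 11.19 kN/m³.
Cohesion term c·N_c·s_c = 11.7 × 19.3 × 1.08 = 243.87 kPa; surcharge term q·N_q = 52.92 × 9.6 = 508.03 kPa; self-weight term 0.5·γ·B·N_γ·s_γ = 0.5 × 11.19 × 1.6 × 9.44 × 0.92 = 77.746 kPa.
q_ult = 243.87 + 508.03 + 77.746 = 829.65 kPa.
Net ultimate: q_net = 829.65 − 52.92 = 776.73 kPa.
q_all(net) = 776.73 / 2.5 = 310.69 kPa.

q_all(net) ≈ 310 kPa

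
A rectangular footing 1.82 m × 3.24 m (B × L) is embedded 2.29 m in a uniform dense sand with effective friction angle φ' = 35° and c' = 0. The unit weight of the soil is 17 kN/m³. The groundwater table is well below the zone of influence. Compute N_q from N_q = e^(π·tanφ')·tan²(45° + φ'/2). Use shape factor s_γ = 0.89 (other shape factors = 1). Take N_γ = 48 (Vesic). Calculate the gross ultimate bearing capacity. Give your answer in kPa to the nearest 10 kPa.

q_ult ≈ 1960 kPa

tan35° = 0.7002, so N_q = e^(π×0.7002)·tan²(62.5°) = 9.023 × 3.69 = 33.3.
Effective surcharge at the founding depth q = γ·D_f = 17 × 2.29 = 38.93 kPa.
q_ult = q·N_q + 0.5·γ·B·N_γ·s_γ
     = 38.93 × 33.296 + 0.5 × 17 × 1.82 × 48 × 0.89
     = 1296.2 + 660.88 = 1957.1 kPa.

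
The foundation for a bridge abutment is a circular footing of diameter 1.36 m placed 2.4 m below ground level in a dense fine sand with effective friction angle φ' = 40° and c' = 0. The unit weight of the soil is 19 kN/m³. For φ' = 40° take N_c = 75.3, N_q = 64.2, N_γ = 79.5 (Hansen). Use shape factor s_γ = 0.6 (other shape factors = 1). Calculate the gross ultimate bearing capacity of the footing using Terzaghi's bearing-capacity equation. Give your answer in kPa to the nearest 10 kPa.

q_ult ≈ 3540 kPa

Effective surcharge at the founding depth q = γ·D_f = 19 × 2.4 = 45.6 kPa.
q_ult = q·N_q + 0.5·γ·B·N_γ·s_γ
     = 45.6 × 64.2 + 0.5 × 19 × 1.36 × 79.5 × 0.6
     = 2927.5 + 616.28 = 3543.8 kPa.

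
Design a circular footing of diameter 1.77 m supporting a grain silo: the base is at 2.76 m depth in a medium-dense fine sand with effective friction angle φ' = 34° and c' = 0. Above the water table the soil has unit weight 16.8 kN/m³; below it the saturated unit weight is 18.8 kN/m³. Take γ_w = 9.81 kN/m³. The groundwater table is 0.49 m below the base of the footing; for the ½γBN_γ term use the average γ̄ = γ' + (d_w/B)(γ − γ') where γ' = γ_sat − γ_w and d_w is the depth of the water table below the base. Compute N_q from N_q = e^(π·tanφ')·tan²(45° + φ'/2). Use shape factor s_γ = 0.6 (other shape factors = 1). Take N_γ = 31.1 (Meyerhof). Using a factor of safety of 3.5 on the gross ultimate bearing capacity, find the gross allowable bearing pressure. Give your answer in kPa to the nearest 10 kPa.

N_q = e^(π·tan34°)·tan²(62°) = 29.44.
q = γ·D_f = 16.8 × 2.76 = 46.368 kPa.
γ' = 8.99 kN/m³; averaging over the depth B below the base, γ̄ = γ' + (d_w/B)(γ − γ') = 11.152 kN/m³.
q·N_q = 46.368 × 29.44 = 1365.1 kPa
0.5·γ·B·N_γ·s_γ = 0.5 × 11.152 × 1.77 × 31.1 × 0.6 = 184.17 kPa
q_ult = 1365.1 + 184.17 = 1549.2 kPa.
q_all = 1549.2 / 3.5 = 442.64 kPa.

q_all ≈ 440 kPa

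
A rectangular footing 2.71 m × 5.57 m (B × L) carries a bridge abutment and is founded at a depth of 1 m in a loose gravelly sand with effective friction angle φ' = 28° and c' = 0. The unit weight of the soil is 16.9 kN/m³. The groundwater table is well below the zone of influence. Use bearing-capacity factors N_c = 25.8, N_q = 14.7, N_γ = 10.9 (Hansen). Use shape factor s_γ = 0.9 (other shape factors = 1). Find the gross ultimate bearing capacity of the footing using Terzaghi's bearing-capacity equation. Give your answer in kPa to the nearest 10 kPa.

q = γ·D_f = 16.9 × 1 = 16.9 kPa.
q·N_q = 16.9 × 14.7 = 248.43 kPa
0.5·γ·B·N_γ·s_γ = 0.5 × 16.9 × 2.71 × 10.9 × 0.9 = 224.64 kPa
q_ult = 248.43 + 224.64 = 473.07 kPa.

q_ult ≈ 470 kPa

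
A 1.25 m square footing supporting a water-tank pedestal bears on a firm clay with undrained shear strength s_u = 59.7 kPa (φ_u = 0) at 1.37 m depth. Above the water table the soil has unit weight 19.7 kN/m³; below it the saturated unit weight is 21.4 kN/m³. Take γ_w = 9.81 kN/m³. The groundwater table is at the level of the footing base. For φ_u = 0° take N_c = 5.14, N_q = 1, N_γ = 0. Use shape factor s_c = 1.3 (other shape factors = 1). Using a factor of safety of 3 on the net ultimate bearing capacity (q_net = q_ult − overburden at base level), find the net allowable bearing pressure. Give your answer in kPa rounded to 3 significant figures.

q_all(net) ≈ 133 kPa

Effective surcharge at the founding depth q = γ·D_f = 19.7 × 1.37 = 26.989 kPa.
q_ult = c·N_c·s_c + q·N_q
     = 59.7 × 5.14 × 1.3 + 26.989 × 1
     = 398.92 + 26.989 = 425.9 kPa.
q_net = 425.9 − 26.989 = 398.92 kPa.
q_all(net) = 398.92 / 3 = 132.97 kPa.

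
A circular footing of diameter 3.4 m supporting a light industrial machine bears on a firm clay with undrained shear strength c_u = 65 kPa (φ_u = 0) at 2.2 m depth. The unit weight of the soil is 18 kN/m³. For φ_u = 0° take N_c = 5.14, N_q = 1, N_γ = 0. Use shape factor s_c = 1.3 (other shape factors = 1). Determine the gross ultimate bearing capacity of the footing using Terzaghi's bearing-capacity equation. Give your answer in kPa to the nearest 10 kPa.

Overburden at base level: q = 18 × 2.2 = 39.6 kPa.
Cohesion term c·N_c·s_c = 65 × 5.14 × 1.3 = 434.33 kPa; surcharge term q·N_q = 39.6 × 1 = 39.6 kPa.
q_ult = 434.33 + 39.6 = 473.93 kPa.

q_ult ≈ 470 kPa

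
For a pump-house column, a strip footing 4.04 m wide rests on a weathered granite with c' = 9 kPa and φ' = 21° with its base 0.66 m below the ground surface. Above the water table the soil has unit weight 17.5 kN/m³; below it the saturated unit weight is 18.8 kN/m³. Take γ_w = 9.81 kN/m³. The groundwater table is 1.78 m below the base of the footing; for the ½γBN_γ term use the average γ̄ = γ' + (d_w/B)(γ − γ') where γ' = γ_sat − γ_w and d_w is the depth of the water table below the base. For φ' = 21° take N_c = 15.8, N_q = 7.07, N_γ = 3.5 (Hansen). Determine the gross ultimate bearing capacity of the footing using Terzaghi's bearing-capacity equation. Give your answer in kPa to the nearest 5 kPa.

q = γ·D_f = 17.5 × 0.66 = 11.55 kPa.
γ' = 8.99 kN/m³; averaging over the depth B below the base, γ̄ = γ' + (d_w/B)(γ − γ') = 12.739 kN/m³.
c·N_c = 9 × 15.8 = 142.2 kPa
q·N_q = 11.55 × 7.07 = 81.659 kPa
0.5·γ·B·N_γ = 0.5 × 12.739 × 4.04 × 3.5 = 90.068 kPa
q_ult = 142.2 + 81.659 + 90.068 = 313.93 kPa.

q_ult ≈ 315 kPa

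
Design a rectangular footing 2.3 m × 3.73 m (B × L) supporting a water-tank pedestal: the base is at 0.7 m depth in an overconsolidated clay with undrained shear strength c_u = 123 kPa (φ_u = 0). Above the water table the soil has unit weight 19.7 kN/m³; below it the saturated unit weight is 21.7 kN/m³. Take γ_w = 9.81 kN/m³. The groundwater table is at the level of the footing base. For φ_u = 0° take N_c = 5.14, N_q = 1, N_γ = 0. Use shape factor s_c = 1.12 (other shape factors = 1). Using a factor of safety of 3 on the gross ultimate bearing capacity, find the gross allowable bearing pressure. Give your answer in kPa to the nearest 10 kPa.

Effective surcharge at the founding depth q = γ·D_f = 19.7 × 0.7 = 13.79 kPa.
q_ult = c·N_c·s_c + q·N_q
     = 123 × 5.14 × 1.12 + 13.79 × 1
     = 708.09 + 13.79 = 721.88 kPa.
q_all = 721.88 / 3 = 240.63 kPa.

q_all ≈ 240 kPa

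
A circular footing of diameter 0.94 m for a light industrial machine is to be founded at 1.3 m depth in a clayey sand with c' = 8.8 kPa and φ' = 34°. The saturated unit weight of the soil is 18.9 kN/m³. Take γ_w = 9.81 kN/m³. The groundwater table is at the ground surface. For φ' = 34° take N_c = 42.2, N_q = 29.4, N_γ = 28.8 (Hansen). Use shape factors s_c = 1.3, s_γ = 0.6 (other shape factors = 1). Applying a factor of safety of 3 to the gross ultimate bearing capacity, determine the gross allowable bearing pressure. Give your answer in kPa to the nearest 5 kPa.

q_all ≈ 300 kPa

With the water table at the surface the whole profile is submerged: γ' = 18.9 − 9.81 = 9.09 kN/m³, so q = γ'·D_f = 11.817 kPa; the same γ' applies in the ½γBN_γ term.
q_ult = c·N_c·s_c + q·N_q + 0.5·γ·B·N_γ·s_γ
     = 8.8 × 42.2 × 1.3 + 11.817 × 29.4 + 0.5 × 9.09 × 0.94 × 28.8 × 0.6
     = 482.77 + 347.42 + 73.825 = 904.01 kPa.
q_all = q_ult / FS = 904.01 / 3 = 301.34 kPa.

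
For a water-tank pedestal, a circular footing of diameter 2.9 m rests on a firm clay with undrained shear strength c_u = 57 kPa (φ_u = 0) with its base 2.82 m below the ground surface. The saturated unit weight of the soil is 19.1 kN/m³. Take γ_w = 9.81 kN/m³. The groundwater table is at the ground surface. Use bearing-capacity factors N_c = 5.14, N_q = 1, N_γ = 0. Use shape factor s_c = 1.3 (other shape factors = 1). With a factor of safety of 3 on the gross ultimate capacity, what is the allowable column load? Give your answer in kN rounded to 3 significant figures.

P_all ≈ 896 kN

Water table at ground surface, so effective unit weight γ' = 19.1 − 9.81 = 9.29 kN/m³ is used throughout; overburden q = 9.29 × 2.82 = 26.198 kPa.
Cohesion term c·N_c·s_c = 57 × 5.14 × 1.3 = 380.87 kPa; surcharge term q·N_q = 26.198 × 1 = 26.198 kPa.
q_ult = 380.87 + 26.198 = 407.07 kPa.
Gross allowable pressure q_all = 407.07 / 3 = 135.69 kPa.
Footing area = 6.6052 m², so allowable column load = 135.69 × 6.6052 = 896.26 kN.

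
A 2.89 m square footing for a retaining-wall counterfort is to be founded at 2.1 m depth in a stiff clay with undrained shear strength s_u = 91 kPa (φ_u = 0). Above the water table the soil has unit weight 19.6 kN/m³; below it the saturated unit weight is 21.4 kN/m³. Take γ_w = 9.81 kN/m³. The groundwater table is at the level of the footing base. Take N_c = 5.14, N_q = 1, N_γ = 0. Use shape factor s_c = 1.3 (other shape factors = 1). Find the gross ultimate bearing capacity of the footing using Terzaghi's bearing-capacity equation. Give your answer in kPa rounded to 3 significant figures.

q_ult ≈ 649 kPa

Overburden at base level: q = 19.6 × 2.1 = 41.16 kPa.
Cohesion term c·N_c·s_c = 91 × 5.14 × 1.3 = 608.06 kPa; surcharge term q·N_q = 41.16 × 1 = 41.16 kPa.
q_ult = 608.06 + 41.16 = 649.22 kPa.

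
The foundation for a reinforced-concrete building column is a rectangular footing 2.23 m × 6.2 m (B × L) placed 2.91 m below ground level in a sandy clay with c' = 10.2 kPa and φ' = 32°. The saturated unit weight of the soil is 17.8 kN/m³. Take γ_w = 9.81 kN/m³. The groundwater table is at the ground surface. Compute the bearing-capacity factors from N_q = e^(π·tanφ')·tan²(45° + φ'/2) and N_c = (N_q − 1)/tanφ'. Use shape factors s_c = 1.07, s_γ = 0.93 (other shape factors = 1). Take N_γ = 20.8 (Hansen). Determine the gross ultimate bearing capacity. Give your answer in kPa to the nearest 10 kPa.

q_ult ≈ 1100 kPa

tan32° = 0.6249, so N_q = e^(π×0.6249)·tan²(61°) = 7.121 × 3.255 = 23.18.
N_c = (23.18 − 1)/tan32° = 35.49.
γ' = 17.8 − 9.81 = 7.99 kN/m³ (submerged throughout). q = 7.99 × 2.91 = 23.251 kPa; the same γ' applies in the ½γBN_γ term.
c·N_c·s_c = 10.2 × 35.49 × 1.07 = 387.34 kPa
q·N_q = 23.251 × 23.177 = 538.88 kPa
0.5·γ·B·N_γ·s_γ = 0.5 × 7.99 × 2.23 × 20.8 × 0.93 = 172.33 kPa
q_ult = 387.34 + 538.88 + 172.33 = 1098.6 kPa.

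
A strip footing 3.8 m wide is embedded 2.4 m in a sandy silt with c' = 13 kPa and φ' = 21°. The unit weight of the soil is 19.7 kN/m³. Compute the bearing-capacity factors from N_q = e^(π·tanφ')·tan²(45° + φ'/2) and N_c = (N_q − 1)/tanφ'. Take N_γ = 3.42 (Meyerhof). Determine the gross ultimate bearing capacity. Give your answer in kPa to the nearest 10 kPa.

q_ult ≈ 670 kPa

tan21° = 0.3839, so N_q = e^(π×0.3839)·tan²(55.5°) = 3.34 × 2.117 = 7.07.
N_c = (7.07 − 1)/tan21° = 15.81.
Overburden at base level: q = 19.7 × 2.4 = 47.28 kPa.
Cohesion term c·N_c = 13 × 15.815 = 205.59 kPa; surcharge term q·N_q = 47.28 × 7.0708 = 334.31 kPa; self-weight term 0.5·γ·B·N_γ = 0.5 × 19.7 × 3.8 × 3.42 = 128.01 kPa.
q_ult = 205.59 + 334.31 + 128.01 = 667.91 kPa.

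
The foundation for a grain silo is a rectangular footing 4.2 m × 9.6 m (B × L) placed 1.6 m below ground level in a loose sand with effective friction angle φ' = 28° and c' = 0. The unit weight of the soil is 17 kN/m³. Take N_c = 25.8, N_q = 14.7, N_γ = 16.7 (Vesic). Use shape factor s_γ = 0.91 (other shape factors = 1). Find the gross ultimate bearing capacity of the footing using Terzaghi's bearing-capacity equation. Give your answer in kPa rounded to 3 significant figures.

Effective surcharge at the founding depth q = γ·D_f = 17 × 1.6 = 27.2 kPa.
q_ult = q·N_q + 0.5·γ·B·N_γ·s_γ
     = 27.2 × 14.7 + 0.5 × 17 × 4.2 × 16.7 × 0.91
     = 399.84 + 542.53 = 942.37 kPa.

q_ult ≈ 942 kPa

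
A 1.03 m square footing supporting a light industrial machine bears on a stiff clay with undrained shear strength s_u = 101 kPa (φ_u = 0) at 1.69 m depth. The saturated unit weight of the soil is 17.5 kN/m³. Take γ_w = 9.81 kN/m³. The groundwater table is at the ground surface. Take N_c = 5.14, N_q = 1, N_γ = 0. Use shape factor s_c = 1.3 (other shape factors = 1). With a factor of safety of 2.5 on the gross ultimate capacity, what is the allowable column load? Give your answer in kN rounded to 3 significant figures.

P_all ≈ 292 kN

γ' = 17.5 − 9.81 = 7.69 kN/m³ (submerged throughout). q = 7.69 × 1.69 = 12.996 kPa.
c·N_c·s_c = 101 × 5.14 × 1.3 = 674.88 kPa
q·N_q = 12.996 × 1 = 12.996 kPa
q_ult = 674.88 + 12.996 = 687.88 kPa.
Gross allowable pressure q_all = 687.88 / 2.5 = 275.15 kPa.
Footing area = 1.0609 m², so allowable column load = 275.15 × 1.0609 = 291.91 kN.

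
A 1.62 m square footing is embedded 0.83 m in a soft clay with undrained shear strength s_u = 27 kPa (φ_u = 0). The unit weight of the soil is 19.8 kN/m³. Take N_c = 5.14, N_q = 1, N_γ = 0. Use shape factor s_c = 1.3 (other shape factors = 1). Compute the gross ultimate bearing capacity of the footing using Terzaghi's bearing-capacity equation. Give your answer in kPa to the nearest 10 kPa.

Effective surcharge at the founding depth q = γ·D_f = 19.8 × 0.83 = 16.434 kPa.
q_ult = c·N_c·s_c + q·N_q
     = 27 × 5.14 × 1.3 + 16.434 × 1
     = 180.41 + 16.434 = 196.85 kPa.

q_ult ≈ 200 kPa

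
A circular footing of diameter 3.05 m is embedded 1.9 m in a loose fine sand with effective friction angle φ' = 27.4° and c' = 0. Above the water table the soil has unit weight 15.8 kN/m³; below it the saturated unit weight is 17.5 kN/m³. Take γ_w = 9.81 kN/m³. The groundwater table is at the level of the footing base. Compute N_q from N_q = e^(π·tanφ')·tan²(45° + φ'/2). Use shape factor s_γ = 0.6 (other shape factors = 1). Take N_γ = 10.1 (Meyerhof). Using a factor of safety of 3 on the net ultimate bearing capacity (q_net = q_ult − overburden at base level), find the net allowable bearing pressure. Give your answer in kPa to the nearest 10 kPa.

q_all(net) ≈ 150 kPa

N_q = e^(π·tan27.4°)·tan²(58.7°) = 13.78.
Overburden at base level: q = 15.8 × 1.9 = 30.02 kPa.
Below the base the soil is submerged, so the ½γBN_γ term uses γ' = 17.5 − 9.81 = 7.69 kN/m³.
Surcharge term q·N_q = 30.02 × 13.785 = 413.82 kPa; self-weight term 0.5·γ·B·N_γ·s_γ = 0.5 × 7.69 × 3.05 × 10.1 × 0.6 = 71.067 kPa.
q_ult = 413.82 + 71.067 = 484.89 kPa.
q_net = 484.89 − 30.02 = 454.87 kPa.
q_all(net) = 454.87 / 3 = 151.62 kPa.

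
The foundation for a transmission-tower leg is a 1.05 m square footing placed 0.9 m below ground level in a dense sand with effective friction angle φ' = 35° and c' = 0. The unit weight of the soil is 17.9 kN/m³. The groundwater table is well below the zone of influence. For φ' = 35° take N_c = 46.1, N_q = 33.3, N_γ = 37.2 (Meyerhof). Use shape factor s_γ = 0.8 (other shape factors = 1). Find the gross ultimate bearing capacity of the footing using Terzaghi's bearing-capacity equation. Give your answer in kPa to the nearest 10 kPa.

q_ult ≈ 820 kPa

q = γ·D_f = 17.9 × 0.9 = 16.11 kPa.
q·N_q = 16.11 × 33.3 = 536.46 kPa
0.5·γ·B·N_γ·s_γ = 0.5 × 17.9 × 1.05 × 37.2 × 0.8 = 279.67 kPa
q_ult = 536.46 + 279.67 = 816.13 kPa.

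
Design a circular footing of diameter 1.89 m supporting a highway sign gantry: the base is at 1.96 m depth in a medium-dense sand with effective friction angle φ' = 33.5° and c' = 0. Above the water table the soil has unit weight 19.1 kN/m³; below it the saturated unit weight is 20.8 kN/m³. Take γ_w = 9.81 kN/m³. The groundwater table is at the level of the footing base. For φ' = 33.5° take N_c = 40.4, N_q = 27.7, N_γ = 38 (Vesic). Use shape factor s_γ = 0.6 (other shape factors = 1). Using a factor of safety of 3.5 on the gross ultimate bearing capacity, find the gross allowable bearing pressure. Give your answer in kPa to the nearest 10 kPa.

q_all ≈ 360 kPa

Effective surcharge at the founding depth q = γ·D_f = 19.1 × 1.96 = 37.436 kPa.
The water table coincides with the base, so in the self-weight term γ → γ' = 10.99 kN/m³.
q_ult = q·N_q + 0.5·γ·B·N_γ·s_γ
     = 37.436 × 27.7 + 0.5 × 10.99 × 1.89 × 38 × 0.6
     = 1037 + 236.79 = 1273.8 kPa.
q_all = 1273.8 / 3.5 = 363.93 kPa.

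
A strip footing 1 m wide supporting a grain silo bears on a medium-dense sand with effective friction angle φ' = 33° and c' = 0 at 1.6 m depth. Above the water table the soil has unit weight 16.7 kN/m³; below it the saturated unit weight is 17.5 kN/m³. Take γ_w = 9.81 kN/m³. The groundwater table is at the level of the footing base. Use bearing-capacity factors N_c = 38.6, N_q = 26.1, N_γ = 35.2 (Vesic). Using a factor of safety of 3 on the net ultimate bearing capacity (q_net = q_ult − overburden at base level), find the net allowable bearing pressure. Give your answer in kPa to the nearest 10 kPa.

q_all(net) ≈ 270 kPa

Overburden at base level: q = 16.7 × 1.6 = 26.72 kPa.
Below the base the soil is submerged, so the ½γBN_γ term uses γ' = 17.5 − 9.81 = 7.69 kN/m³.
Surcharge term q·N_q = 26.72 × 26.1 = 697.39 kPa; self-weight term 0.5·γ·B·N_γ = 0.5 × 7.69 × 1 × 35.2 = 135.34 kPa.
q_ult = 697.39 + 135.34 = 832.74 kPa.
q_net = 832.74 − 26.72 = 806.02 kPa.
q_all(net) = 806.02 / 3 = 268.67 kPa.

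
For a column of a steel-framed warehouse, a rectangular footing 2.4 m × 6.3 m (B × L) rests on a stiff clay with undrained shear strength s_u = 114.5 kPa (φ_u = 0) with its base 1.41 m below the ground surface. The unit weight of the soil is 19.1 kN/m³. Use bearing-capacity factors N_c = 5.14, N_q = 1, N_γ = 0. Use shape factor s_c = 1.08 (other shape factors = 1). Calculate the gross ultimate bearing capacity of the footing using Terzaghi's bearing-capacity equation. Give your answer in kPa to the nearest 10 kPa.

q_ult ≈ 660 kPa

Effective surcharge at the founding depth q = γ·D_f = 19.1 × 1.41 = 26.931 kPa.
q_ult = c·N_c·s_c + q·N_q
     = 114.5 × 5.14 × 1.08 + 26.931 × 1
     = 635.61 + 26.931 = 662.54 kPa.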